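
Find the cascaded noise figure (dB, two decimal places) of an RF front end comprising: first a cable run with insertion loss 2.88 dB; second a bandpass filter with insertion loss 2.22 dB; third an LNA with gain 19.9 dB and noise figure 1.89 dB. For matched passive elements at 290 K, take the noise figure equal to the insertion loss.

Convert to linear (a loss of L dB is a gain of −L dB): F_i = 10^(NF_i/10), G_i = 10^(G_i,dB/10)
  Stage 1: F_1 = 10^(2.88/10) = 1.941, G_1 = 10^(−2.88/10) = 0.5152
  Stage 2: F_2 = 10^(2.22/10) = 1.667, G_2 = 10^(−2.22/10) = 0.5998
  Stage 3: F_3 = 10^(1.89/10) = 1.545, G_3 = 10^(19.9/10) = 97.72
Friis cascade:
  F = 1.941 + (1.667 − 1)/0.5152 + (1.545 − 1)/0.3090 = 5.000
NF = 10 log₁₀(5.000) = 6.99 dB

6.99 dB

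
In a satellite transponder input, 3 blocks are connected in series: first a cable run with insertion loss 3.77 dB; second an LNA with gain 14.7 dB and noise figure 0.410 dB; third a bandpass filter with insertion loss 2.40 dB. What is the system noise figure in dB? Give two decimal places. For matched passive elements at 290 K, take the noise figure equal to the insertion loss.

Convert to linear (a loss of L dB is a gain of −L dB): F_i = 10^(NF_i/10), G_i = 10^(G_i,dB/10)
  Stage 1: F_1 = 10^(3.77/10) = 2.382, G_1 = 10^(−3.77/10) = 0.4198
  Stage 2: F_2 = 10^(0.410/10) = 1.099, G_2 = 10^(14.7/10) = 29.51
  Stage 3: F_3 = 10^(2.40/10) = 1.738, G_3 = 10^(−2.40/10) = 0.5754
Friis cascade:
  F = 2.382 + (1.099 − 1)/0.4198 + (1.738 − 1)/12.39 = 2.678
NF = 10 log₁₀(2.678) = 4.28 dB

4.28 dB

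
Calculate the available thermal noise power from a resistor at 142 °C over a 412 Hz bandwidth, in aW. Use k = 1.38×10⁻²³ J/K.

T = 142 °C + 273.15 = 415.15 K
P_n = kTB = 1.38×10⁻²³ × 415.15 × 4.12×10² = 2.36×10⁻¹⁸ W = 2.36 aW

2.36 aW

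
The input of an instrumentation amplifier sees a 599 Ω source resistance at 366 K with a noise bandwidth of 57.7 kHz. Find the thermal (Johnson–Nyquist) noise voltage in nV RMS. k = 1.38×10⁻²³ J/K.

V_n = √(4kTRB)
4kTRB = 4 × 1.38×10⁻²³ × 366 × 5.99×10² × 5.77×10⁴ = 6.98×10⁻¹³ V²
V_n = √(6.98×10⁻¹³) = 8.36×10⁻⁷ V = 836 nV

836 nV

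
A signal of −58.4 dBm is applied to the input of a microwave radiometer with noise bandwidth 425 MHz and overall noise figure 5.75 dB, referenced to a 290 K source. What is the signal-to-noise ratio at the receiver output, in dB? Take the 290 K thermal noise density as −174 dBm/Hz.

23.6 dB

Noise floor: N = −174 + 10 log₁₀(B) + NF
10 log₁₀(4.25×10⁸) = 86.28 dB
N = −174 + 86.28 + 5.75 = −81.97 dBm
SNR = P_sig − N = −58.4 − (−81.97) = 23.57 dB → 23.6 dB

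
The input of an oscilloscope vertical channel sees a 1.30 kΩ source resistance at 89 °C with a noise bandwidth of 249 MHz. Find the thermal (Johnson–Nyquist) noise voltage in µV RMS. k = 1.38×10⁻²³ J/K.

80.4 µV

T = 89 °C + 273.15 = 362.15 K
V_n = √(4kTRB)
4kTRB = 4 × 1.38×10⁻²³ × 362.15 × 1.30×10³ × 2.49×10⁸ = 6.47×10⁻⁹ V²
V_n = √(6.47×10⁻⁹) = 8.04×10⁻⁵ V = 80.4 µV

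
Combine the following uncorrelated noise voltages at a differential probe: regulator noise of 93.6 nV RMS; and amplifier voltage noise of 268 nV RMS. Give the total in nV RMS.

Uncorrelated sources add in power (mean-square): V_tot = √(ΣV_i²)
V_tot = √[(9.36×10⁻⁸)² + (2.68×10⁻⁷)²] = 2.84×10⁻⁷ V = 284 nV

284 nV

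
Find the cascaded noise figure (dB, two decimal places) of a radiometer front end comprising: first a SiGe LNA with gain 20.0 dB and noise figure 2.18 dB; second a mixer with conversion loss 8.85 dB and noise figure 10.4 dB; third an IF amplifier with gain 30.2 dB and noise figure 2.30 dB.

2.57 dB

Convert to linear (a loss of L dB is a gain of −L dB): F_i = 10^(NF_i/10), G_i = 10^(G_i,dB/10)
  Stage 1: F_1 = 10^(2.18/10) = 1.652, G_1 = 10^(20.0/10) = 100.0
  Stage 2: F_2 = 10^(10.4/10) = 10.96, G_2 = 10^(−8.85/10) = 0.1303
  Stage 3: F_3 = 10^(2.30/10) = 1.698, G_3 = 10^(30.2/10) = 1047
Friis cascade:
  F = 1.652 + (10.96 − 1)/100.0 + (1.698 − 1)/13.03 = 1.805
NF = 10 log₁₀(1.805) = 2.57 dB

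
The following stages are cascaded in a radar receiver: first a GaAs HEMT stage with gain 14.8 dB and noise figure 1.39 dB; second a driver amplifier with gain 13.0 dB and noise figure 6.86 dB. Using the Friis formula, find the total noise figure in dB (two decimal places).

1.77 dB

Convert to linear (a loss of L dB is a gain of −L dB): F_i = 10^(NF_i/10), G_i = 10^(G_i,dB/10)
  Stage 1: F_1 = 10^(1.39/10) = 1.377, G_1 = 10^(14.8/10) = 30.20
  Stage 2: F_2 = 10^(6.86/10) = 4.853, G_2 = 10^(13.0/10) = 19.95
Friis cascade:
  F = 1.377 + (4.853 − 1)/30.20 = 1.505
NF = 10 log₁₀(1.505) = 1.77 dB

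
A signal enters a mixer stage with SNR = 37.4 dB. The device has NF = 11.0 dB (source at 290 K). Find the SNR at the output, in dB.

26.4 dB

By definition F = SNR_in/SNR_out, so in dB: SNR_out = SNR_in − NF
SNR_out = 37.4 − 11.0 = 26.4 dB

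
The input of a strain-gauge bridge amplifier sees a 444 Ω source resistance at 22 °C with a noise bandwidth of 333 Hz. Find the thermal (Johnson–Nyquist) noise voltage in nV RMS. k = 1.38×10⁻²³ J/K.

49.1 nV

T = 22 °C + 273.15 = 295.15 K
V_n = √(4kTRB)
4kTRB = 4 × 1.38×10⁻²³ × 295.15 × 4.44×10² × 3.33×10² = 2.41×10⁻¹⁵ V²
V_n = √(2.41×10⁻¹⁵) = 4.91×10⁻⁸ V = 49.1 nV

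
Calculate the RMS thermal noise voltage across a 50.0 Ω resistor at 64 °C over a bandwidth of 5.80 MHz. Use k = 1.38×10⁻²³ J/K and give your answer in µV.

2.32 µV

T = 64 °C + 273.15 = 337.15 K
V_n = √(4kTRB)
4kTRB = 4 × 1.38×10⁻²³ × 337.15 × 5.00×10¹ × 5.80×10⁶ = 5.40×10⁻¹² V²
V_n = √(5.40×10⁻¹²) = 2.32×10⁻⁶ V = 2.32 µV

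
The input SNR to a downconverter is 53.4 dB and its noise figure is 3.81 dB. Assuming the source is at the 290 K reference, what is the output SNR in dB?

By definition F = SNR_in/SNR_out, so in dB: SNR_out = SNR_in − NF
SNR_out = 53.4 − 3.81 = 49.59 dB

49.59 dB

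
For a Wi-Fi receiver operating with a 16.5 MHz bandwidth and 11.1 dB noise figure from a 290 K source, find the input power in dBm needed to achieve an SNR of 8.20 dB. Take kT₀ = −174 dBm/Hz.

Sensitivity = −174 + 10 log₁₀(B) + NF + SNR_min
= −174 + 72.17 + 11.1 + 8.20
= −82.53 dBm → −82.5 dBm

−82.5 dBm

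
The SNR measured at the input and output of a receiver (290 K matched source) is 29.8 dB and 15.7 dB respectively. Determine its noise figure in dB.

14.1 dB

NF (dB) = SNR_in(dB) − SNR_out(dB) when the source is at T₀
NF = 29.8 − 15.7 = 14.1 dB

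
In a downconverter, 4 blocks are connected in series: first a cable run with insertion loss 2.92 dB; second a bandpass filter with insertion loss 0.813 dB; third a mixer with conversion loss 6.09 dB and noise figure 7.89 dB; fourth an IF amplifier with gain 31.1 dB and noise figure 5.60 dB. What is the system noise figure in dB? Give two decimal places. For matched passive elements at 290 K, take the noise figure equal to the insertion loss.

Convert to linear (a loss of L dB is a gain of −L dB): F_i = 10^(NF_i/10), G_i = 10^(G_i,dB/10)
  Stage 1: F_1 = 10^(2.92/10) = 1.959, G_1 = 10^(−2.92/10) = 0.5105
  Stage 2: F_2 = 10^(0.813/10) = 1.206, G_2 = 10^(−0.813/10) = 0.8293
  Stage 3: F_3 = 10^(7.89/10) = 6.152, G_3 = 10^(−6.09/10) = 0.2460
  Stage 4: F_4 = 10^(5.60/10) = 3.631, G_4 = 10^(31.1/10) = 1288
Friis cascade:
  F = 1.959 + (1.206 − 1)/0.5105 + (6.152 − 1)/0.4234 + (3.631 − 1)/0.1042 = 39.79
NF = 10 log₁₀(39.79) = 16.00 dB

16.00 dB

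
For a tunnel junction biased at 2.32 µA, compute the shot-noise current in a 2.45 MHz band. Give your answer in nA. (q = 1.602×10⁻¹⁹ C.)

I_n = √(2qI·B)
2qI·B = 2 × 1.602×10⁻¹⁹ × 2.32×10⁻⁶ × 2.45×10⁶ = 1.82×10⁻¹⁸ A²
I_n = √(1.82×10⁻¹⁸) = 1.35×10⁻⁹ A = 1.35 nA

1.35 nA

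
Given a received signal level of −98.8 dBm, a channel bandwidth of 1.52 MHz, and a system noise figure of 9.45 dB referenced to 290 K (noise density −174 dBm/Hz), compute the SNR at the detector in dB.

Noise floor: N = −174 + 10 log₁₀(B) + NF
10 log₁₀(1.52×10⁶) = 61.82 dB
N = −174 + 61.82 + 9.45 = −102.73 dBm
SNR = P_sig − N = −98.8 − (−102.73) = 3.93 dB → 3.9 dB

3.9 dB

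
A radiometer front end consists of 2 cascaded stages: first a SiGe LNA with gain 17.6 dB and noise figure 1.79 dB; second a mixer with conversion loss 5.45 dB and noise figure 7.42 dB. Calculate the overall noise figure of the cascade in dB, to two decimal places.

2.01 dB

Convert to linear (a loss of L dB is a gain of −L dB): F_i = 10^(NF_i/10), G_i = 10^(G_i,dB/10)
  Stage 1: F_1 = 10^(1.79/10) = 1.510, G_1 = 10^(17.6/10) = 57.54
  Stage 2: F_2 = 10^(7.42/10) = 5.521, G_2 = 10^(−5.45/10) = 0.2851
Friis cascade:
  F = 1.510 + (5.521 − 1)/57.54 = 1.589
NF = 10 log₁₀(1.589) = 2.01 dB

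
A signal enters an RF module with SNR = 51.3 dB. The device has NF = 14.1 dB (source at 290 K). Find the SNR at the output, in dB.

37.2 dB

By definition F = SNR_in/SNR_out, so in dB: SNR_out = SNR_in − NF
SNR_out = 51.3 − 14.1 = 37.2 dB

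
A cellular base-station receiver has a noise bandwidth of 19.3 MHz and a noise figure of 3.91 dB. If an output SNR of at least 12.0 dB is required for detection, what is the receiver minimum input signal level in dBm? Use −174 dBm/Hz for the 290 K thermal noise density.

−85.2 dBm

Sensitivity = −174 + 10 log₁₀(B) + NF + SNR_min
= −174 + 72.86 + 3.91 + 12.0
= −85.23 dBm → −85.2 dBm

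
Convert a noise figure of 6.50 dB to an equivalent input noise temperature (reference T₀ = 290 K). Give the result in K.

1005 K

F = 10^(6.50/10) = 4.46684
T_e = (F − 1)·T₀ = (4.46684 − 1) × 290 = 1005 K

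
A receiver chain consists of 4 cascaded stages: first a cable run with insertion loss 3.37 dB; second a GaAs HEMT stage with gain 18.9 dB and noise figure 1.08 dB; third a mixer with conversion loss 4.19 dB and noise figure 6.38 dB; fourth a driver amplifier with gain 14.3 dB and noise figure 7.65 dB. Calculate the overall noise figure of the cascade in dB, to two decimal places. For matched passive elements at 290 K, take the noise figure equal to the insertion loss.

Convert to linear (a loss of L dB is a gain of −L dB): F_i = 10^(NF_i/10), G_i = 10^(G_i,dB/10)
  Stage 1: F_1 = 10^(3.37/10) = 2.173, G_1 = 10^(−3.37/10) = 0.4603
  Stage 2: F_2 = 10^(1.08/10) = 1.282, G_2 = 10^(18.9/10) = 77.62
  Stage 3: F_3 = 10^(6.38/10) = 4.345, G_3 = 10^(−4.19/10) = 0.3811
  Stage 4: F_4 = 10^(7.65/10) = 5.821, G_4 = 10^(14.3/10) = 26.92
Friis cascade:
  F = 2.173 + (1.282 − 1)/0.4603 + (4.345 − 1)/35.73 + (5.821 − 1)/13.61 = 3.234
NF = 10 log₁₀(3.234) = 5.10 dB

5.10 dB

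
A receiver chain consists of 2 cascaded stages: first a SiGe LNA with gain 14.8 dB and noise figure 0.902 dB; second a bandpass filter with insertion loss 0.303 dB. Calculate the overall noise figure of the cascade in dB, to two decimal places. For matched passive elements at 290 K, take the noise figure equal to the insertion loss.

Convert to linear (a loss of L dB is a gain of −L dB): F_i = 10^(NF_i/10), G_i = 10^(G_i,dB/10)
  Stage 1: F_1 = 10^(0.902/10) = 1.231, G_1 = 10^(14.8/10) = 30.20
  Stage 2: F_2 = 10^(0.303/10) = 1.072, G_2 = 10^(−0.303/10) = 0.9326
Friis cascade:
  F = 1.231 + (1.072 − 1)/30.20 = 1.233
NF = 10 log₁₀(1.233) = 0.91 dB

0.91 dB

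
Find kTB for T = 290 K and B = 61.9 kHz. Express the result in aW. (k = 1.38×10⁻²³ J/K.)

248 aW

P_n = kTB = 1.38×10⁻²³ × 290 × 6.19×10⁴ = 2.48×10⁻¹⁶ W = 248 aW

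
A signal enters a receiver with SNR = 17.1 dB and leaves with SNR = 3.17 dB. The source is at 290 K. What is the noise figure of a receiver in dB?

13.93 dB

NF (dB) = SNR_in(dB) − SNR_out(dB) when the source is at T₀
NF = 17.1 − 3.17 = 13.93 dB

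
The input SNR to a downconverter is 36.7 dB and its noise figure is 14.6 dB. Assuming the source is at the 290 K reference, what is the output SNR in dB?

By definition F = SNR_in/SNR_out, so in dB: SNR_out = SNR_in − NF
SNR_out = 36.7 − 14.6 = 22.1 dB

22.1 dB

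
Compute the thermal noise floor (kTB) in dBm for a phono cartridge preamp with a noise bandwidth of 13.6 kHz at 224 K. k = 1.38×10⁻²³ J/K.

−133.8 dBm

P_n = kTB = 1.38×10⁻²³ × 224 × 1.36×10⁴ = 4.20×10⁻¹⁷ W
In dBm: 10 log₁₀(4.20×10⁻¹⁷ / 10⁻³) = −133.8 dBm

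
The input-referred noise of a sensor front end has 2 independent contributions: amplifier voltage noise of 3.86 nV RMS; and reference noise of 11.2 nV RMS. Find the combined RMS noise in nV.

Uncorrelated sources add in power (mean-square): V_tot = √(ΣV_i²)
V_tot = √[(3.86×10⁻⁹)² + (1.12×10⁻⁸)²] = 1.18×10⁻⁸ V = 11.8 nV

11.8 nV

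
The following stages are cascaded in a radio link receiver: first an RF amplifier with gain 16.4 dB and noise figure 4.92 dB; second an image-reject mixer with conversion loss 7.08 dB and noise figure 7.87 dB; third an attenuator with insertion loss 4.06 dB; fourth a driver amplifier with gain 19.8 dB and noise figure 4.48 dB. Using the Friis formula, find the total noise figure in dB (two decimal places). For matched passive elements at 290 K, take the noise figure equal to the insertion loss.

5.96 dB

Convert to linear (a loss of L dB is a gain of −L dB): F_i = 10^(NF_i/10), G_i = 10^(G_i,dB/10)
  Stage 1: F_1 = 10^(4.92/10) = 3.105, G_1 = 10^(16.4/10) = 43.65
  Stage 2: F_2 = 10^(7.87/10) = 6.124, G_2 = 10^(−7.08/10) = 0.1959
  Stage 3: F_3 = 10^(4.06/10) = 2.547, G_3 = 10^(−4.06/10) = 0.3926
  Stage 4: F_4 = 10^(4.48/10) = 2.805, G_4 = 10^(19.8/10) = 95.50
Friis cascade:
  F = 3.105 + (6.124 − 1)/43.65 + (2.547 − 1)/8.551 + (2.805 − 1)/3.357 = 3.941
NF = 10 log₁₀(3.941) = 5.96 dB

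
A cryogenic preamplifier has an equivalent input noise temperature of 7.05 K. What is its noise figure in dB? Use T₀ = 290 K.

0.104 dB

F = 1 + T_e/T₀ = 1 + 7.05/290 = 1.02431
NF = 10 log₁₀(1.02431) = 0.104 dB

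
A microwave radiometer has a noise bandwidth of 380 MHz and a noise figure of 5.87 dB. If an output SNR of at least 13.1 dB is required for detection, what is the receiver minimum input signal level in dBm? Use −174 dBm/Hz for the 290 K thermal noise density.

−69.2 dBm

Sensitivity = −174 + 10 log₁₀(B) + NF + SNR_min
= −174 + 85.8 + 5.87 + 13.1
= −69.23 dBm → −69.2 dBm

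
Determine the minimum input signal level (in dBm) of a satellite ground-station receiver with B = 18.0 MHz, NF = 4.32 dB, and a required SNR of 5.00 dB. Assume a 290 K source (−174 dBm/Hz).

Sensitivity = −174 + 10 log₁₀(B) + NF + SNR_min
= −174 + 72.55 + 4.32 + 5.00
= −92.13 dBm → −92.1 dBm

−92.1 dBm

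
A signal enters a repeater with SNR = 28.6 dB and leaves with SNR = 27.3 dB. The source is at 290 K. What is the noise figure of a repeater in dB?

NF (dB) = SNR_in(dB) − SNR_out(dB) when the source is at T₀
NF = 28.6 − 27.3 = 1.3 dB

1.3 dB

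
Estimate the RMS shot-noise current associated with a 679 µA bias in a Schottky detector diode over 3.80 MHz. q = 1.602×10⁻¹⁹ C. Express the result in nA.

I_n = √(2qI·B)
2qI·B = 2 × 1.602×10⁻¹⁹ × 6.79×10⁻⁴ × 3.80×10⁶ = 8.27×10⁻¹⁶ A²
I_n = √(8.27×10⁻¹⁶) = 2.88×10⁻⁸ A = 28.8 nA

28.8 nA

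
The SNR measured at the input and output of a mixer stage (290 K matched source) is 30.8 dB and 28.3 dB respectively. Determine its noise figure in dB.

NF (dB) = SNR_in(dB) − SNR_out(dB) when the source is at T₀
NF = 30.8 − 28.3 = 2.5 dB

2.5 dB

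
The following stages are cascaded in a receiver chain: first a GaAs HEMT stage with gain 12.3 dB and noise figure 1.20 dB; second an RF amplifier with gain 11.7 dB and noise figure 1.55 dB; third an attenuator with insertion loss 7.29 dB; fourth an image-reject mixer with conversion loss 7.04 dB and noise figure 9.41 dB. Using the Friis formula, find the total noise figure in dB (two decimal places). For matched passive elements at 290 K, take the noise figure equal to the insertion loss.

Convert to linear (a loss of L dB is a gain of −L dB): F_i = 10^(NF_i/10), G_i = 10^(G_i,dB/10)
  Stage 1: F_1 = 10^(1.20/10) = 1.318, G_1 = 10^(12.3/10) = 16.98
  Stage 2: F_2 = 10^(1.55/10) = 1.429, G_2 = 10^(11.7/10) = 14.79
  Stage 3: F_3 = 10^(7.29/10) = 5.358, G_3 = 10^(−7.29/10) = 0.1866
  Stage 4: F_4 = 10^(9.41/10) = 8.730, G_4 = 10^(−7.04/10) = 0.1977
Friis cascade:
  F = 1.318 + (1.429 − 1)/16.98 + (5.358 − 1)/251.2 + (8.730 − 1)/46.88 = 1.526
NF = 10 log₁₀(1.526) = 1.83 dB

1.83 dB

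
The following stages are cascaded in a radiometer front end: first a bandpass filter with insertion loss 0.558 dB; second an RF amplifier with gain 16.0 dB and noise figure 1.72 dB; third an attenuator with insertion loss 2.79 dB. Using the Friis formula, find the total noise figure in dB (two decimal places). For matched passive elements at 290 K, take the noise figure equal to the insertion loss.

Convert to linear (a loss of L dB is a gain of −L dB): F_i = 10^(NF_i/10), G_i = 10^(G_i,dB/10)
  Stage 1: F_1 = 10^(0.558/10) = 1.137, G_1 = 10^(−0.558/10) = 0.8794
  Stage 2: F_2 = 10^(1.72/10) = 1.486, G_2 = 10^(16.0/10) = 39.81
  Stage 3: F_3 = 10^(2.79/10) = 1.901, G_3 = 10^(−2.79/10) = 0.5260
Friis cascade:
  F = 1.137 + (1.486 − 1)/0.8794 + (1.901 − 1)/35.01 = 1.715
NF = 10 log₁₀(1.715) = 2.34 dB

2.34 dB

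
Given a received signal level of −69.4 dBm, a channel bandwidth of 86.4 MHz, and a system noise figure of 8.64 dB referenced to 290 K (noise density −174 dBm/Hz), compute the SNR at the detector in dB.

16.6 dB

Noise floor: N = −174 + 10 log₁₀(B) + NF
10 log₁₀(8.64×10⁷) = 79.37 dB
N = −174 + 79.37 + 8.64 = −85.99 dBm
SNR = P_sig − N = −69.4 − (−85.99) = 16.59 dB → 16.6 dB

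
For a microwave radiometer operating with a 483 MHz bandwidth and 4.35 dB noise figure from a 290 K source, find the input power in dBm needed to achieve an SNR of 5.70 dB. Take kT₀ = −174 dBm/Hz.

Sensitivity = −174 + 10 log₁₀(B) + NF + SNR_min
= −174 + 86.84 + 4.35 + 5.70
= −77.11 dBm → −77.1 dBm

−77.1 dBm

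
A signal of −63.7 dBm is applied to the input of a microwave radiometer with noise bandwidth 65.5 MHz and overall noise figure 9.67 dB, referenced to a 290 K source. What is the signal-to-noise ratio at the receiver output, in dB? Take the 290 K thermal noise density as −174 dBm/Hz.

Noise floor: N = −174 + 10 log₁₀(B) + NF
10 log₁₀(6.55×10⁷) = 78.16 dB
N = −174 + 78.16 + 9.67 = −86.17 dBm
SNR = P_sig − N = −63.7 − (−86.17) = 22.47 dB → 22.5 dB

22.5 dB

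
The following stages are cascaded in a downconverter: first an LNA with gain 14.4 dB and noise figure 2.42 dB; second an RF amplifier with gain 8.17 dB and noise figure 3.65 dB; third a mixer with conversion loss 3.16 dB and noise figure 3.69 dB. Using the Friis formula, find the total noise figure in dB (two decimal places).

2.56 dB

Convert to linear (a loss of L dB is a gain of −L dB): F_i = 10^(NF_i/10), G_i = 10^(G_i,dB/10)
  Stage 1: F_1 = 10^(2.42/10) = 1.746, G_1 = 10^(14.4/10) = 27.54
  Stage 2: F_2 = 10^(3.65/10) = 2.317, G_2 = 10^(8.17/10) = 6.561
  Stage 3: F_3 = 10^(3.69/10) = 2.339, G_3 = 10^(−3.16/10) = 0.4831
Friis cascade:
  F = 1.746 + (2.317 − 1)/27.54 + (2.339 − 1)/180.7 = 1.801
NF = 10 log₁₀(1.801) = 2.56 dB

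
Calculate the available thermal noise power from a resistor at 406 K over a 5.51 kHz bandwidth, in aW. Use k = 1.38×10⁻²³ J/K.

30.9 aW

P_n = kTB = 1.38×10⁻²³ × 406 × 5.51×10³ = 3.09×10⁻¹⁷ W = 30.9 aW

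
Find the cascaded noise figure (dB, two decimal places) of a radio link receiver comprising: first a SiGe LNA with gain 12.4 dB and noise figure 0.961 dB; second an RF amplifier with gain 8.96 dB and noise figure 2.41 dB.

1.11 dB

Convert to linear (a loss of L dB is a gain of −L dB): F_i = 10^(NF_i/10), G_i = 10^(G_i,dB/10)
  Stage 1: F_1 = 10^(0.961/10) = 1.248, G_1 = 10^(12.4/10) = 17.38
  Stage 2: F_2 = 10^(2.41/10) = 1.742, G_2 = 10^(8.96/10) = 7.870
Friis cascade:
  F = 1.248 + (1.742 − 1)/17.38 = 1.290
NF = 10 log₁₀(1.290) = 1.11 dB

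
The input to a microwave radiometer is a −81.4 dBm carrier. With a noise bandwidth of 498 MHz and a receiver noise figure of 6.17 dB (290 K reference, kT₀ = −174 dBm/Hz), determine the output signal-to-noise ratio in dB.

−0.5 dB

Noise floor: N = −174 + 10 log₁₀(B) + NF
10 log₁₀(4.98×10⁸) = 86.97 dB
N = −174 + 86.97 + 6.17 = −80.86 dBm
SNR = P_sig − N = −81.4 − (−80.86) = −0.54 dB → −0.5 dB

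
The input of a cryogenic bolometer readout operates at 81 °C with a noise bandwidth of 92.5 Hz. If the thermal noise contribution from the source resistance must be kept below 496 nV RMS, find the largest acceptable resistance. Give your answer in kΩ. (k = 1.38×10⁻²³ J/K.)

136 kΩ

T = 81 °C + 273.15 = 354.15 K
Johnson–Nyquist: V_n = √(4kTRB) ⇒ R = V_n² / (4kTB)
4kTB = 4 × 1.38×10⁻²³ × 354.15 × 9.25×10¹ = 1.81×10⁻¹⁸
R = (4.96×10⁻⁷)² / 1.81×10⁻¹⁸ = 1.36×10⁵ Ω = 136 kΩ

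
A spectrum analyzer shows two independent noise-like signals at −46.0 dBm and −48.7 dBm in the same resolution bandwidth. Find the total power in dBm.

−44.1 dBm

Convert to linear, add, convert back:
P₁ = 2.51×10⁻⁸ W, P₂ = 1.35×10⁻⁸ W
P_tot = 3.86×10⁻⁸ W → 10 log₁₀(P_tot / 10⁻³) = −44.1 dBm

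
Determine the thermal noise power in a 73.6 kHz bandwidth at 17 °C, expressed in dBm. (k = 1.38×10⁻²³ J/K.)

T = 17 °C + 273.15 = 290.15 K
P_n = kTB = 1.38×10⁻²³ × 290.15 × 7.36×10⁴ = 2.95×10⁻¹⁶ W
In dBm: 10 log₁₀(2.95×10⁻¹⁶ / 10⁻³) = −125.3 dBm

−125.3 dBm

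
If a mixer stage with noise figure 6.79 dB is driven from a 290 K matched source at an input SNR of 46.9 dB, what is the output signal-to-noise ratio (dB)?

40.11 dB

By definition F = SNR_in/SNR_out, so in dB: SNR_out = SNR_in − NF
SNR_out = 46.9 − 6.79 = 40.11 dB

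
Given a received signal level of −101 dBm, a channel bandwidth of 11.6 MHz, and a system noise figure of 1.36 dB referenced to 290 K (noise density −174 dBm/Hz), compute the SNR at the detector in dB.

Noise floor: N = −174 + 10 log₁₀(B) + NF
10 log₁₀(1.16×10⁷) = 70.64 dB
N = −174 + 70.64 + 1.36 = −102.00 dBm
SNR = P_sig − N = −101 − (−102.00) = 1.00 dB → 1.0 dB

1.0 dB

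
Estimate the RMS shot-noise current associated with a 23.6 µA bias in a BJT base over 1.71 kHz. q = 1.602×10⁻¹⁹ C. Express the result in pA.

I_n = √(2qI·B)
2qI·B = 2 × 1.602×10⁻¹⁹ × 2.36×10⁻⁵ × 1.71×10³ = 1.29×10⁻²⁰ A²
I_n = √(1.29×10⁻²⁰) = 1.14×10⁻¹⁰ A = 114 pA

114 pA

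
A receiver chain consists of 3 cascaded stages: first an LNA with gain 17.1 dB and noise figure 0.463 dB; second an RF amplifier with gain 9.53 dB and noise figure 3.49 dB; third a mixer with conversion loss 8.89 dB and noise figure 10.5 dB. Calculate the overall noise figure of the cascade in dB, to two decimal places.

0.64 dB

Convert to linear (a loss of L dB is a gain of −L dB): F_i = 10^(NF_i/10), G_i = 10^(G_i,dB/10)
  Stage 1: F_1 = 10^(0.463/10) = 1.112, G_1 = 10^(17.1/10) = 51.29
  Stage 2: F_2 = 10^(3.49/10) = 2.234, G_2 = 10^(9.53/10) = 8.974
  Stage 3: F_3 = 10^(10.5/10) = 11.22, G_3 = 10^(−8.89/10) = 0.1291
Friis cascade:
  F = 1.112 + (2.234 − 1)/51.29 + (11.22 − 1)/460.3 = 1.159
NF = 10 log₁₀(1.159) = 0.64 dB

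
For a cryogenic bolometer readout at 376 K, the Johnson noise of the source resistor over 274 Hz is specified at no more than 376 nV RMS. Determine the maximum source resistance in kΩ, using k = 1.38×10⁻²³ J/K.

24.9 kΩ

Johnson–Nyquist: V_n = √(4kTRB) ⇒ R = V_n² / (4kTB)
4kTB = 4 × 1.38×10⁻²³ × 376 × 2.74×10² = 5.69×10⁻¹⁸
R = (3.76×10⁻⁷)² / 5.69×10⁻¹⁸ = 2.49×10⁴ Ω = 24.9 kΩ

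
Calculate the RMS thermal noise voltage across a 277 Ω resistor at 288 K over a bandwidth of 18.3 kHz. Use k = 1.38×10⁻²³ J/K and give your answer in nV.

V_n = √(4kTRB)
4kTRB = 4 × 1.38×10⁻²³ × 288 × 2.77×10² × 1.83×10⁴ = 8.06×10⁻¹⁴ V²
V_n = √(8.06×10⁻¹⁴) = 2.84×10⁻⁷ V = 284 nV

284 nV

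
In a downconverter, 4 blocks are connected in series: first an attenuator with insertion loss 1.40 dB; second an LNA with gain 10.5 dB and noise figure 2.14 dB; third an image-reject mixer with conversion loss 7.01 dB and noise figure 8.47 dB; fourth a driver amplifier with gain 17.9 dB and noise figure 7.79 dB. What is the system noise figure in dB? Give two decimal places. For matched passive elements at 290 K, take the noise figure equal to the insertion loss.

7.85 dB

Convert to linear (a loss of L dB is a gain of −L dB): F_i = 10^(NF_i/10), G_i = 10^(G_i,dB/10)
  Stage 1: F_1 = 10^(1.40/10) = 1.380, G_1 = 10^(−1.40/10) = 0.7244
  Stage 2: F_2 = 10^(2.14/10) = 1.637, G_2 = 10^(10.5/10) = 11.22
  Stage 3: F_3 = 10^(8.47/10) = 7.031, G_3 = 10^(−7.01/10) = 0.1991
  Stage 4: F_4 = 10^(7.79/10) = 6.012, G_4 = 10^(17.9/10) = 61.66
Friis cascade:
  F = 1.380 + (1.637 − 1)/0.7244 + (7.031 − 1)/8.128 + (6.012 − 1)/1.618 = 6.099
NF = 10 log₁₀(6.099) = 7.85 dB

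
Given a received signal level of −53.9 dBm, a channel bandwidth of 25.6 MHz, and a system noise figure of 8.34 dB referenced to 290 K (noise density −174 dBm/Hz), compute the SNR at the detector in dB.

Noise floor: N = −174 + 10 log₁₀(B) + NF
10 log₁₀(2.56×10⁷) = 74.08 dB
N = −174 + 74.08 + 8.34 = −91.58 dBm
SNR = P_sig − N = −53.9 − (−91.58) = 37.68 dB → 37.7 dB

37.7 dB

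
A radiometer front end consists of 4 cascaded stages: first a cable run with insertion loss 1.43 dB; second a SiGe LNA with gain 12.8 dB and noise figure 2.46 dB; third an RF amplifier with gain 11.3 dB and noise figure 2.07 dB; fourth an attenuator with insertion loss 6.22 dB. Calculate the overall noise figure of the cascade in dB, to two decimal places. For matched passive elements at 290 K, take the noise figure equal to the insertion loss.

Convert to linear (a loss of L dB is a gain of −L dB): F_i = 10^(NF_i/10), G_i = 10^(G_i,dB/10)
  Stage 1: F_1 = 10^(1.43/10) = 1.390, G_1 = 10^(−1.43/10) = 0.7194
  Stage 2: F_2 = 10^(2.46/10) = 1.762, G_2 = 10^(12.8/10) = 19.05
  Stage 3: F_3 = 10^(2.07/10) = 1.611, G_3 = 10^(11.3/10) = 13.49
  Stage 4: F_4 = 10^(6.22/10) = 4.188, G_4 = 10^(−6.22/10) = 0.2388
Friis cascade:
  F = 1.390 + (1.762 − 1)/0.7194 + (1.611 − 1)/13.71 + (4.188 − 1)/184.9 = 2.511
NF = 10 log₁₀(2.511) = 4.00 dB

4.00 dB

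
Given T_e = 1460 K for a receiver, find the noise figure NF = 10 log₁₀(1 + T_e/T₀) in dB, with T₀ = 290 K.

7.81 dB

F = 1 + T_e/T₀ = 1 + 1460/290 = 6.03448
NF = 10 log₁₀(6.03448) = 7.81 dB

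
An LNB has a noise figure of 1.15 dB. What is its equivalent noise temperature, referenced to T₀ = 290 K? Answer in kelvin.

F = 10^(1.15/10) = 1.30317
T_e = (F − 1)·T₀ = (1.30317 − 1) × 290 = 87.9 K

87.9 K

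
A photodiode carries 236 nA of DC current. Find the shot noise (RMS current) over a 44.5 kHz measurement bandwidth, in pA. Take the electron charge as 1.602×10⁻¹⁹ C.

58.0 pA

I_n = √(2qI·B)
2qI·B = 2 × 1.602×10⁻¹⁹ × 2.36×10⁻⁷ × 4.45×10⁴ = 3.36×10⁻²¹ A²
I_n = √(3.36×10⁻²¹) = 5.80×10⁻¹¹ A = 58.0 pA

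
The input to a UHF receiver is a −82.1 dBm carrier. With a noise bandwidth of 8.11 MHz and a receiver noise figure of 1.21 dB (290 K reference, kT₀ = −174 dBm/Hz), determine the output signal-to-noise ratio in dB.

21.6 dB

Noise floor: N = −174 + 10 log₁₀(B) + NF
10 log₁₀(8.11×10⁶) = 69.09 dB
N = −174 + 69.09 + 1.21 = −103.70 dBm
SNR = P_sig − N = −82.1 − (−103.70) = 21.60 dB → 21.6 dB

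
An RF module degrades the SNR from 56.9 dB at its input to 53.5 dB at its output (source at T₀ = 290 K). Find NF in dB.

NF (dB) = SNR_in(dB) − SNR_out(dB) when the source is at T₀
NF = 56.9 − 53.5 = 3.4 dB

3.4 dB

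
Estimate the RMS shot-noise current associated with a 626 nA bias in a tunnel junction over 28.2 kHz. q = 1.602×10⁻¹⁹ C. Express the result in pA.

I_n = √(2qI·B)
2qI·B = 2 × 1.602×10⁻¹⁹ × 6.26×10⁻⁷ × 2.82×10⁴ = 5.66×10⁻²¹ A²
I_n = √(5.66×10⁻²¹) = 7.52×10⁻¹¹ A = 75.2 pA

75.2 pA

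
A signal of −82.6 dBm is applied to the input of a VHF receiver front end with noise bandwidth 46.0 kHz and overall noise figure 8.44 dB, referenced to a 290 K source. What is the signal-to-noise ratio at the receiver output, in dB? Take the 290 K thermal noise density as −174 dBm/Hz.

Noise floor: N = −174 + 10 log₁₀(B) + NF
10 log₁₀(4.60×10⁴) = 46.63 dB
N = −174 + 46.63 + 8.44 = −118.93 dBm
SNR = P_sig − N = −82.6 − (−118.93) = 36.33 dB → 36.3 dB

36.3 dB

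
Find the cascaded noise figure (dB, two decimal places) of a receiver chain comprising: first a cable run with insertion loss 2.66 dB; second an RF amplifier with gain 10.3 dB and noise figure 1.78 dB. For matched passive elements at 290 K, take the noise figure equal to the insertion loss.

4.44 dB

Convert to linear (a loss of L dB is a gain of −L dB): F_i = 10^(NF_i/10), G_i = 10^(G_i,dB/10)
  Stage 1: F_1 = 10^(2.66/10) = 1.845, G_1 = 10^(−2.66/10) = 0.5420
  Stage 2: F_2 = 10^(1.78/10) = 1.507, G_2 = 10^(10.3/10) = 10.72
Friis cascade:
  F = 1.845 + (1.507 − 1)/0.5420 = 2.780
NF = 10 log₁₀(2.780) = 4.44 dB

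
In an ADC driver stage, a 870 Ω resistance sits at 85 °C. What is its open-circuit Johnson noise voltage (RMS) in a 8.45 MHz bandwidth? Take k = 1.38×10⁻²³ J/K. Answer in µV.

12.1 µV

T = 85 °C + 273.15 = 358.15 K
V_n = √(4kTRB)
4kTRB = 4 × 1.38×10⁻²³ × 358.15 × 8.70×10² × 8.45×10⁶ = 1.45×10⁻¹⁰ V²
V_n = √(1.45×10⁻¹⁰) = 1.21×10⁻⁵ V = 12.1 µV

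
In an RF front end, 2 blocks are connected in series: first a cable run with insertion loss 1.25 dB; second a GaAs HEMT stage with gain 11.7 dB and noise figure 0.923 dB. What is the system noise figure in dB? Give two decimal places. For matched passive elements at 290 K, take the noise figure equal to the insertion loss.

2.17 dB

Convert to linear (a loss of L dB is a gain of −L dB): F_i = 10^(NF_i/10), G_i = 10^(G_i,dB/10)
  Stage 1: F_1 = 10^(1.25/10) = 1.334, G_1 = 10^(−1.25/10) = 0.7499
  Stage 2: F_2 = 10^(0.923/10) = 1.237, G_2 = 10^(11.7/10) = 14.79
Friis cascade:
  F = 1.334 + (1.237 − 1)/0.7499 = 1.649
NF = 10 log₁₀(1.649) = 2.17 dB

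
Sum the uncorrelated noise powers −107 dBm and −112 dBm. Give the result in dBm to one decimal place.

−105.8 dBm

Convert to linear, add, convert back:
P₁ = 2.00×10⁻¹⁴ W, P₂ = 6.31×10⁻¹⁵ W
P_tot = 2.63×10⁻¹⁴ W → 10 log₁₀(P_tot / 10⁻³) = −105.8 dBm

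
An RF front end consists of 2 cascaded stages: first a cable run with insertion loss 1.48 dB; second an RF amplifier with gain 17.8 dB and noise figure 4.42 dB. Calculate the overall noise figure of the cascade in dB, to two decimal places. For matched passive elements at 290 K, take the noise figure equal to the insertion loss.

Convert to linear (a loss of L dB is a gain of −L dB): F_i = 10^(NF_i/10), G_i = 10^(G_i,dB/10)
  Stage 1: F_1 = 10^(1.48/10) = 1.406, G_1 = 10^(−1.48/10) = 0.7112
  Stage 2: F_2 = 10^(4.42/10) = 2.767, G_2 = 10^(17.8/10) = 60.26
Friis cascade:
  F = 1.406 + (2.767 − 1)/0.7112 = 3.890
NF = 10 log₁₀(3.890) = 5.90 dB

5.90 dB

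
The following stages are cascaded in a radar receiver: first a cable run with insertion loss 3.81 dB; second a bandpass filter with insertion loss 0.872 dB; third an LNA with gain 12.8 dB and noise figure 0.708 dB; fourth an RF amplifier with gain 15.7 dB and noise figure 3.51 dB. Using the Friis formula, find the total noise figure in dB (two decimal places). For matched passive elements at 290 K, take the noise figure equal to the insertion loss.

Convert to linear (a loss of L dB is a gain of −L dB): F_i = 10^(NF_i/10), G_i = 10^(G_i,dB/10)
  Stage 1: F_1 = 10^(3.81/10) = 2.404, G_1 = 10^(−3.81/10) = 0.4159
  Stage 2: F_2 = 10^(0.872/10) = 1.222, G_2 = 10^(−0.872/10) = 0.8181
  Stage 3: F_3 = 10^(0.708/10) = 1.177, G_3 = 10^(12.8/10) = 19.05
  Stage 4: F_4 = 10^(3.51/10) = 2.244, G_4 = 10^(15.7/10) = 37.15
Friis cascade:
  F = 2.404 + (1.222 − 1)/0.4159 + (1.177 − 1)/0.3403 + (2.244 − 1)/6.483 = 3.651
NF = 10 log₁₀(3.651) = 5.62 dB

5.62 dB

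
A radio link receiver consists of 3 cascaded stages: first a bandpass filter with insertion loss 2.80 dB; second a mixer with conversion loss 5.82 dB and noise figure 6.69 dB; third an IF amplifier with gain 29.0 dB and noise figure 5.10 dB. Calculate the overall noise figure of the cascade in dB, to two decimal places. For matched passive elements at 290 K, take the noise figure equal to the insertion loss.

14.01 dB

Convert to linear (a loss of L dB is a gain of −L dB): F_i = 10^(NF_i/10), G_i = 10^(G_i,dB/10)
  Stage 1: F_1 = 10^(2.80/10) = 1.905, G_1 = 10^(−2.80/10) = 0.5248
  Stage 2: F_2 = 10^(6.69/10) = 4.667, G_2 = 10^(−5.82/10) = 0.2618
  Stage 3: F_3 = 10^(5.10/10) = 3.236, G_3 = 10^(29.0/10) = 794.3
Friis cascade:
  F = 1.905 + (4.667 − 1)/0.5248 + (3.236 − 1)/0.1374 = 25.16
NF = 10 log₁₀(25.16) = 14.01 dB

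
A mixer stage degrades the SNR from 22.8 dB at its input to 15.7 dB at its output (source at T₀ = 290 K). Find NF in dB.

7.1 dB

NF (dB) = SNR_in(dB) − SNR_out(dB) when the source is at T₀
NF = 22.8 − 15.7 = 7.1 dB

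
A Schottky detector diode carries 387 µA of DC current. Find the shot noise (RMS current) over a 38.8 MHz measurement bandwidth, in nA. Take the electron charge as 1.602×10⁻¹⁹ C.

69.4 nA

I_n = √(2qI·B)
2qI·B = 2 × 1.602×10⁻¹⁹ × 3.87×10⁻⁴ × 3.88×10⁷ = 4.81×10⁻¹⁵ A²
I_n = √(4.81×10⁻¹⁵) = 6.94×10⁻⁸ A = 69.4 nA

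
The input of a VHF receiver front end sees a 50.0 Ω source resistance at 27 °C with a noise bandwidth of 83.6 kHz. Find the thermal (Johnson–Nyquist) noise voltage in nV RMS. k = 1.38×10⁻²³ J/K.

T = 27 °C + 273.15 = 300.15 K
V_n = √(4kTRB)
4kTRB = 4 × 1.38×10⁻²³ × 300.15 × 5.00×10¹ × 8.36×10⁴ = 6.93×10⁻¹⁴ V²
V_n = √(6.93×10⁻¹⁴) = 2.63×10⁻⁷ V = 263 nV

263 nV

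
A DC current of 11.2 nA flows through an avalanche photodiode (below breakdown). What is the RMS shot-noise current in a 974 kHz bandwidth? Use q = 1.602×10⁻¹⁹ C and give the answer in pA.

I_n = √(2qI·B)
2qI·B = 2 × 1.602×10⁻¹⁹ × 1.12×10⁻⁸ × 9.74×10⁵ = 3.50×10⁻²¹ A²
I_n = √(3.50×10⁻²¹) = 5.91×10⁻¹¹ A = 59.1 pA

59.1 pA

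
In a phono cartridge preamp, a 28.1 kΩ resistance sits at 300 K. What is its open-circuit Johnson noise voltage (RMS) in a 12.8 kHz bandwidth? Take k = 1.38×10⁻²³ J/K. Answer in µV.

2.44 µV

V_n = √(4kTRB)
4kTRB = 4 × 1.38×10⁻²³ × 300 × 2.81×10⁴ × 1.28×10⁴ = 5.96×10⁻¹² V²
V_n = √(5.96×10⁻¹²) = 2.44×10⁻⁶ V = 2.44 µV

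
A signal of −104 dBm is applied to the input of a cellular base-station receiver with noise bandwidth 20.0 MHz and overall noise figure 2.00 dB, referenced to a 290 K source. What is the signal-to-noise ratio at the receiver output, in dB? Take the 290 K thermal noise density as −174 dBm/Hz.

−5.0 dB

Noise floor: N = −174 + 10 log₁₀(B) + NF
10 log₁₀(2.00×10⁷) = 73.01 dB
N = −174 + 73.01 + 2.00 = −98.99 dBm
SNR = P_sig − N = −104 − (−98.99) = −5.01 dB → −5.0 dB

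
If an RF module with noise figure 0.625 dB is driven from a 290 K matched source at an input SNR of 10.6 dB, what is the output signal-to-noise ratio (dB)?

By definition F = SNR_in/SNR_out, so in dB: SNR_out = SNR_in − NF
SNR_out = 10.6 − 0.625 = 9.975 dB

9.975 dB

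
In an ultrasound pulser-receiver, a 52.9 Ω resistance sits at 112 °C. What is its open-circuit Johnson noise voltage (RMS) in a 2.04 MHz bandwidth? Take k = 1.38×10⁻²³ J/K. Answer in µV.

1.51 µV

T = 112 °C + 273.15 = 385.15 K
V_n = √(4kTRB)
4kTRB = 4 × 1.38×10⁻²³ × 385.15 × 5.29×10¹ × 2.04×10⁶ = 2.29×10⁻¹² V²
V_n = √(2.29×10⁻¹²) = 1.51×10⁻⁶ V = 1.51 µV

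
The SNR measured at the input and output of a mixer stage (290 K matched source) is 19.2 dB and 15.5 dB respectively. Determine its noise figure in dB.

3.7 dB

NF (dB) = SNR_in(dB) − SNR_out(dB) when the source is at T₀
NF = 19.2 − 15.5 = 3.7 dB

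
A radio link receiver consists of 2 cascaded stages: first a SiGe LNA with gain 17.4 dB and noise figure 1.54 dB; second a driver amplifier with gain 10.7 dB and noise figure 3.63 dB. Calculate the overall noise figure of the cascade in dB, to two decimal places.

1.61 dB

Convert to linear (a loss of L dB is a gain of −L dB): F_i = 10^(NF_i/10), G_i = 10^(G_i,dB/10)
  Stage 1: F_1 = 10^(1.54/10) = 1.426, G_1 = 10^(17.4/10) = 54.95
  Stage 2: F_2 = 10^(3.63/10) = 2.307, G_2 = 10^(10.7/10) = 11.75
Friis cascade:
  F = 1.426 + (2.307 − 1)/54.95 = 1.449
NF = 10 log₁₀(1.449) = 1.61 dB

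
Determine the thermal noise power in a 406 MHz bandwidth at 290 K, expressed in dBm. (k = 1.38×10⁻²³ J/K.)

−87.9 dBm

P_n = kTB = 1.38×10⁻²³ × 290 × 4.06×10⁸ = 1.62×10⁻¹² W
In dBm: 10 log₁₀(1.62×10⁻¹² / 10⁻³) = −87.9 dBm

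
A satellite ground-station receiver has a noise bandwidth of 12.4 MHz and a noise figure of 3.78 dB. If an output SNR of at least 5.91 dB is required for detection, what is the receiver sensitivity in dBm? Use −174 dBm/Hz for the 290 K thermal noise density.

Sensitivity = −174 + 10 log₁₀(B) + NF + SNR_min
= −174 + 70.93 + 3.78 + 5.91
= −93.38 dBm → −93.4 dBm

−93.4 dBm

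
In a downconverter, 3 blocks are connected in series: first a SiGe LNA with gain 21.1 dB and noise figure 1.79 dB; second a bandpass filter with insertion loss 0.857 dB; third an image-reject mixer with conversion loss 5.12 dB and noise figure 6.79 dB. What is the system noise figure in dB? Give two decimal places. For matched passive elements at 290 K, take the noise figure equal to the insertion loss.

1.90 dB

Convert to linear (a loss of L dB is a gain of −L dB): F_i = 10^(NF_i/10), G_i = 10^(G_i,dB/10)
  Stage 1: F_1 = 10^(1.79/10) = 1.510, G_1 = 10^(21.1/10) = 128.8
  Stage 2: F_2 = 10^(0.857/10) = 1.218, G_2 = 10^(−0.857/10) = 0.8209
  Stage 3: F_3 = 10^(6.79/10) = 4.775, G_3 = 10^(−5.12/10) = 0.3076
Friis cascade:
  F = 1.510 + (1.218 − 1)/128.8 + (4.775 − 1)/105.8 = 1.547
NF = 10 log₁₀(1.547) = 1.90 dB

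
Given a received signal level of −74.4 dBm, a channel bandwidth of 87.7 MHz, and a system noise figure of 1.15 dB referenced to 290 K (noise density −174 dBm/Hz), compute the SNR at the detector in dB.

Noise floor: N = −174 + 10 log₁₀(B) + NF
10 log₁₀(8.77×10⁷) = 79.43 dB
N = −174 + 79.43 + 1.15 = −93.42 dBm
SNR = P_sig − N = −74.4 − (−93.42) = 19.02 dB → 19.0 dB

19.0 dB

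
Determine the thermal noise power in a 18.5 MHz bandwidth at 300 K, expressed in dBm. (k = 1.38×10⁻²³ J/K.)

−101.2 dBm

P_n = kTB = 1.38×10⁻²³ × 300 × 1.85×10⁷ = 7.66×10⁻¹⁴ W
In dBm: 10 log₁₀(7.66×10⁻¹⁴ / 10⁻³) = −101.2 dBm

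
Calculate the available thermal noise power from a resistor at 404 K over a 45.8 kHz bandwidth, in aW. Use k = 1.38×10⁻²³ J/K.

P_n = kTB = 1.38×10⁻²³ × 404 × 4.58×10⁴ = 2.55×10⁻¹⁶ W = 255 aW

255 aW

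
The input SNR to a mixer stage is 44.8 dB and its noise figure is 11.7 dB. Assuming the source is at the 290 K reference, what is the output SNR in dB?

33.1 dB

By definition F = SNR_in/SNR_out, so in dB: SNR_out = SNR_in − NF
SNR_out = 44.8 − 11.7 = 33.1 dB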